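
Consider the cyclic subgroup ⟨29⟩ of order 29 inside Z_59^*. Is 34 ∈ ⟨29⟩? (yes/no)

no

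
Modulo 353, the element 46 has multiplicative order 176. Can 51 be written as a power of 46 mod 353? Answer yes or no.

51 ∈ ⟨46⟩ iff 51^176 ≡ 1 (mod 353), since |⟨46⟩| = 176.
51^176 mod 353 = 352.
Since 352 ≠ 1, 51 does not lie in the subgroup.

no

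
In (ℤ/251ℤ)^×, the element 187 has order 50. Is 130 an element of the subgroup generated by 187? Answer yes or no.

130 ∈ ⟨187⟩ iff 130^50 ≡ 1 (mod 251), since |⟨187⟩| = 50.
130^50 mod 251 = 20.
Since 20 ≠ 1, 130 does not lie in the subgroup.

no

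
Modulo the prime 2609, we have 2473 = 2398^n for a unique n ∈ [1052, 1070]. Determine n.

Compute 2398^1052 mod 2609 = 1368, then multiply by 2398 repeatedly:
  2398^1052=1368  2398^1053=951  2398^1054=232  2398^1055=619  2398^1056=2450
  2398^1057=2241  2398^1058=1987  2398^1059=792  2398^1060=2473
Found 2473 at exponent 1060.

1060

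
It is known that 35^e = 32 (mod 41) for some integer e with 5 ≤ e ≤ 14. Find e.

Compute 35^5 mod 41 = 14, then multiply by 35 repeatedly:
  35^5=14  35^6=39  35^7=12  35^8=10  35^9=22
  35^10=32
Found 32 at exponent 10.

10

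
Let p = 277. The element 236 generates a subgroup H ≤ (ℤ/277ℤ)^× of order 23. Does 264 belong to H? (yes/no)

264 ∈ ⟨236⟩ iff 264^23 ≡ 1 (mod 277), since |⟨236⟩| = 23.
264^23 mod 277 = 1.
Since 1 = 1, 264 lies in the subgroup.

yes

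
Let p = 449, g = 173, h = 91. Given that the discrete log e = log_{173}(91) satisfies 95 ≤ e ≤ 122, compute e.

103

Compute 173^95 mod 449 = 353, then multiply by 173 repeatedly:
  173^95=353  173^96=5  173^97=416  173^98=128  173^99=143
  173^100=44  173^101=428  173^102=408  173^103=91
Found 91 at exponent 103.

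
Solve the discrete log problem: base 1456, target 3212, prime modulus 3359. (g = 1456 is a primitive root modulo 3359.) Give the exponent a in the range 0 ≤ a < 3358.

Baby-step giant-step with m = ceil(sqrt(3358)) = 58.
Baby table (1456^j mod 3359 for j=0..57):
  0:1  1:1456  2:407  3:1408  4:1058  5:2026  6:654  7:1627
  8:817  9:466  10:3337  11:1558  12:1123  13:2614  14:237  15:2454
  16:2407  17:1155  18:2180  19:3184  20:484  21:2673  22:2166  23:2954
  24:1504  25:3115  26:790  27:1462  28:2425  29:491  30:2788  31:1656
  32:2733  33:2192  34:502  35:2009  36:2774  37:1426  38:394  39:2634
  40:2485  41:517  42:336  43:2161  44:2392  45:2828  46:2793  47:2218
  48:1409  49:2514  50:2433  51:2062  52:2685  53:2843  54:1120  55:1605
  56:2375  57:1589
Giant step factor: 1456^(-58) ≡ 1743 (mod 3359).
Scan 3212·1743^i mod 3359 for i = 0, 1, …:
  i=0: 3212   i=1: 2422   i=2: 2642   i=3: 3176
  i=4: 136   i=5: 1918   i=6: 869   i=7: 3117
  i=8: 1428   i=9: 3344   i=10: 727   i=11: 818
  i=12: 1558
Match at i=12, j=11: a = 12·58 + 11 = 707.

707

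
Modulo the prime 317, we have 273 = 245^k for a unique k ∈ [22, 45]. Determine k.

40

Compute 245^22 mod 317 = 87, then multiply by 245 repeatedly:
  245^22=87  245^23=76  245^24=234  245^25=270  245^26=214
  245^27=125  245^28=193  245^29=52  245^30=60  245^31=118
  245^32=63  245^33=219  245^34=82  245^35=119  245^36=308
  245^37=14  245^38=260  245^39=300  245^40=273
Found 273 at exponent 40.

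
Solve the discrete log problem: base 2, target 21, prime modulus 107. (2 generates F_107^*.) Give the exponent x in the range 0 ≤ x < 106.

7

Baby-step giant-step with m = ceil(sqrt(106)) = 11.
Baby table (2^j mod 107 for j=0..10):
  0:1  1:2  2:4  3:8  4:16  5:32  6:64  7:21
  8:42  9:84  10:61
Giant step factor: 2^(-11) ≡ 50 (mod 107).
Scan 21·50^i mod 107 for i = 0, 1, …:
  i=0: 21
Match at i=0, j=7: x = 0·11 + 7 = 7.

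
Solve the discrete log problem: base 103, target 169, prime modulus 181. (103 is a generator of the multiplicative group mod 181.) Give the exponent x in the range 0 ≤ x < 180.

8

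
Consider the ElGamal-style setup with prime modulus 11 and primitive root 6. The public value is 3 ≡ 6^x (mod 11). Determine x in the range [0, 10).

Successive powers of 6 modulo 11:
  6^0=1  6^1=6  6^2=3
So 6^2 ≡ 3 (mod 11), giving x = 2.

2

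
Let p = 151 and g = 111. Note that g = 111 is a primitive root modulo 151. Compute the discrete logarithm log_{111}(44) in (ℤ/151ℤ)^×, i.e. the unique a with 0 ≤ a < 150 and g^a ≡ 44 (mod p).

72

Baby-step giant-step with m = ceil(sqrt(150)) = 13.
Baby table (111^j mod 151 for j=0..12):
  0:1  1:111  2:90  3:24  4:97  5:46  6:123  7:63
  8:47  9:83  10:2  11:71  12:29
Giant step factor: 111^(-13) ≡ 129 (mod 151).
Scan 44·129^i mod 151 for i = 0, 1, …:
  i=0: 44   i=1: 89   i=2: 5   i=3: 41
  i=4: 4   i=5: 63
Match at i=5, j=7: a = 5·13 + 7 = 72.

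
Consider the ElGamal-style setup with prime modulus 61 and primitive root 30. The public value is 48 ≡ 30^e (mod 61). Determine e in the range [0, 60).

Baby-step giant-step with m = ceil(sqrt(60)) = 8.
Baby table (30^j mod 61 for j=0..7):
  0:1  1:30  2:46  3:38  4:42  5:40  6:41  7:10
Giant step factor: 30^(-8) ≡ 12 (mod 61).
Scan 48·12^i mod 61 for i = 0, 1, …:
  i=0: 48   i=1: 27   i=2: 19   i=3: 45
  i=4: 52   i=5: 14   i=6: 46
Match at i=6, j=2: e = 6·8 + 2 = 50.

50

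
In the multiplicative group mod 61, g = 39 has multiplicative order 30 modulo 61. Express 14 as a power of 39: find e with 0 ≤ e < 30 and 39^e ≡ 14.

5

Successive powers of 39 modulo 61:
  39^0=1  39^1=39  39^2=57  39^3=27  39^4=16  39^5=14
So 39^5 ≡ 14 (mod 61), giving e = 5.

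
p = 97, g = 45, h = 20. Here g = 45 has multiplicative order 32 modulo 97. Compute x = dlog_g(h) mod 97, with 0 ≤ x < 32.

Successive powers of 45 modulo 97:
  45^0=1  45^1=45  45^2=85  45^3=42  45^4=47  45^5=78
  45^6=18  45^7=34  45^8=75  45^9=77  45^10=70  45^11=46
  45^12=33  45^13=30  45^14=89  45^15=28  45^16=96  45^17=52
  45^18=12  45^19=55  45^20=50  45^21=19  45^22=79  45^23=63
  45^24=22  45^25=20
So 45^25 ≡ 20 (mod 97), giving x = 25.

25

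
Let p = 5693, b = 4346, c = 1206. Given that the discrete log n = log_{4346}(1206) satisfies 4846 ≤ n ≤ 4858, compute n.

4849

Compute 4346^4846 mod 5693 = 2687, then multiply by 4346 repeatedly:
  4346^4846=2687  4346^4847=1359  4346^4848=2573  4346^4849=1206
Found 1206 at exponent 4849.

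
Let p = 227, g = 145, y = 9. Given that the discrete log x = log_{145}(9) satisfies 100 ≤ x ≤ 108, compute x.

100

Compute 145^100 mod 227 = 9, then multiply by 145 repeatedly:
  145^100=9
Found 9 at exponent 100.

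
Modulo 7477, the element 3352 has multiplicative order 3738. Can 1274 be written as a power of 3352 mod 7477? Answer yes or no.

yes

1274 ∈ ⟨3352⟩ iff 1274^3738 ≡ 1 (mod 7477), since |⟨3352⟩| = 3738.
1274^3738 mod 7477 = 1.
Since 1 = 1, 1274 lies in the subgroup.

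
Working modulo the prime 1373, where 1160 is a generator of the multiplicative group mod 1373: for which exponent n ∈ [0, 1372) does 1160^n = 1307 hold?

220

Baby-step giant-step with m = ceil(sqrt(1372)) = 38.
Baby table (1160^j mod 1373 for j=0..37):
  0:1  1:1160  2:60  3:950  4:854  5:707  6:439  7:1230
  8:253  9:1031  10:77  11:75  12:501  13:381  14:1227  15:892
  16:851  17:1346  18:259  19:1126  20:437  21:283  22:133  23:504
  24:1115  25:34  26:996  27:667  28:721  29:203  30:697  31:1196
  32:630  33:364  34:729  35:1245  36:1177  37:558
Giant step factor: 1160^(-38) ≡ 23 (mod 1373).
Scan 1307·23^i mod 1373 for i = 0, 1, …:
  i=0: 1307   i=1: 1228   i=2: 784   i=3: 183
  i=4: 90   i=5: 697
Match at i=5, j=30: n = 5·38 + 30 = 220.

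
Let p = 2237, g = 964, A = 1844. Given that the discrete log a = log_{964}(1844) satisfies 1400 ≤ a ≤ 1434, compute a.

Compute 964^1400 mod 2237 = 1065, then multiply by 964 repeatedly:
  964^1400=1065  964^1401=2114  964^1402=2226  964^1403=581  964^1404=834
  964^1405=893  964^1406=1844
Found 1844 at exponent 1406.

1406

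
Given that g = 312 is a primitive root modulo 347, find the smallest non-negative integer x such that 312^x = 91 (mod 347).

129

Baby-step giant-step with m = ceil(sqrt(346)) = 19.
Baby table (312^j mod 347 for j=0..18):
  0:1  1:312  2:184  3:153  4:197  5:45  6:160  7:299
  8:292  9:190  10:290  11:260  12:269  13:301  14:222  15:211
  16:249  17:307  18:12
Giant step factor: 312^(-19) ≡ 19 (mod 347).
Scan 91·19^i mod 347 for i = 0, 1, …:
  i=0: 91   i=1: 341   i=2: 233   i=3: 263
  i=4: 139   i=5: 212   i=6: 211
Match at i=6, j=15: x = 6·19 + 15 = 129.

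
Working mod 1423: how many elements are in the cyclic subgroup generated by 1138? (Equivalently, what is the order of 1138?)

237

The order of 1138 must divide p − 1 = 1422 = 2 · 3^2 · 79.
Divisors: 1, 2, 3, 6, 9, 18, 79, 158, 237, 474, 711, 1422.
Check each in increasing order: 1138^1 ≡ 1138;  1138^2 ≡ 114;  1138^3 ≡ 239;  1138^6 ≡ 201;  1138^9 ≡ 1080;  1138^18 ≡ 963;  1138^79 ≡ 779;  1138^158 ≡ 643;  1138^237 ≡ 1.
Smallest exponent giving 1 is 237.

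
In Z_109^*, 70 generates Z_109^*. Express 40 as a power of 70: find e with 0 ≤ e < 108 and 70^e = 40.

Baby-step giant-step with m = ceil(sqrt(108)) = 11.
Baby table (70^j mod 109 for j=0..10):
  0:1  1:70  2:104  3:86  4:25  5:6  6:93  7:79
  8:80  9:41  10:36
Giant step factor: 70^(-11) ≡ 42 (mod 109).
Scan 40·42^i mod 109 for i = 0, 1, …:
  i=0: 40   i=1: 45   i=2: 37   i=3: 28
  i=4: 86
Match at i=4, j=3: e = 4·11 + 3 = 47.

47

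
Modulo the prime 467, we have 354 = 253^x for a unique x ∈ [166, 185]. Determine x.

181

Compute 253^166 mod 467 = 129, then multiply by 253 repeatedly:
  253^166=129  253^167=414  253^168=134  253^169=278  253^170=284
  253^171=401  253^172=114  253^173=355  253^174=151  253^175=376
  253^176=327  253^177=72  253^178=3  253^179=292  253^180=90
  253^181=354
Found 354 at exponent 181.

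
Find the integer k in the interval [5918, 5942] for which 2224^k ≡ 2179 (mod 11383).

5927

Compute 2224^5918 mod 11383 = 2871, then multiply by 2224 repeatedly:
  2224^5918=2871  2224^5919=10624  2224^5920=8051  2224^5921=11348  2224^5922=1841
  2224^5923=7887  2224^5924=10868  2224^5925=4323  2224^5926=7100  2224^5927=2179
Found 2179 at exponent 5927.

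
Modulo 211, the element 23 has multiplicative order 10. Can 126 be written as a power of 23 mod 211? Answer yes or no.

no

⟨23⟩ has order 10; its elements mod 211 are {1, 23, 55, 71, 104, 107, 140, 156, 188, 210}.
126 is not in this set.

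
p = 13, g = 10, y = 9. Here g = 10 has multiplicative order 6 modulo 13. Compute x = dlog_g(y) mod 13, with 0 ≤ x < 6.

2

Successive powers of 10 modulo 13:
  10^0=1  10^1=10  10^2=9
So 10^2 ≡ 9 (mod 13), giving x = 2.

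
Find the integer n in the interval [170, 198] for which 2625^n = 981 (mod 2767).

179

Compute 2625^170 mod 2767 = 1665, then multiply by 2625 repeatedly:
  2625^170=1665  2625^171=1532  2625^172=1049  2625^173=460  2625^174=1088
  2625^175=456  2625^176=1656  2625^177=43  2625^178=2195  2625^179=981
Found 981 at exponent 179.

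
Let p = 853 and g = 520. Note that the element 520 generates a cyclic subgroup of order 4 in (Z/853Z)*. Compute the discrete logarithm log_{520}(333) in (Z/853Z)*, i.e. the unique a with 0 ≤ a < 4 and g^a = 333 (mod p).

Successive powers of 520 modulo 853:
  520^0=1  520^1=520  520^2=852  520^3=333
So 520^3 ≡ 333 (mod 853), giving a = 3.

3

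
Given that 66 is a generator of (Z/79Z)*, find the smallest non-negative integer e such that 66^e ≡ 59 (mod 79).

25

Successive powers of 66 modulo 79:
  66^0=1  66^1=66  66^2=11  66^3=15  66^4=42  66^5=7
  66^6=67  66^7=77  66^8=26  66^9=57  66^10=49  66^11=74
  66^12=65  66^13=24  66^14=4  66^15=27  66^16=44  66^17=60
  66^18=10  66^19=28  66^20=31  66^21=71  66^22=25  66^23=70
  66^24=38  66^25=59
So 66^25 ≡ 59 (mod 79), giving e = 25.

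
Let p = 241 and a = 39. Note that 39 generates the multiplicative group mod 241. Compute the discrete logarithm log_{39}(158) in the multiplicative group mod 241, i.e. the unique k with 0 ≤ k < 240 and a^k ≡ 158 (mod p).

Baby-step giant-step with m = ceil(sqrt(240)) = 16.
Baby table (39^j mod 241 for j=0..15):
  0:1  1:39  2:75  3:33  4:82  5:65  6:125  7:55
  8:217  9:28  10:128  11:172  12:201  13:127  14:133  15:126
Giant step factor: 39^(-16) ≡ 100 (mod 241).
Scan 158·100^i mod 241 for i = 0, 1, …:
  i=0: 158   i=1: 135   i=2: 4   i=3: 159
  i=4: 235   i=5: 123   i=6: 9   i=7: 177
  i=8: 107   i=9: 96   i=10: 201
Match at i=10, j=12: k = 10·16 + 12 = 172.

172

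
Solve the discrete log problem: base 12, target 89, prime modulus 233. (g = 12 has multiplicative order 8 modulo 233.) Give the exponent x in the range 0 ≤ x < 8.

6

Successive powers of 12 modulo 233:
  12^0=1  12^1=12  12^2=144  12^3=97  12^4=232  12^5=221
  12^6=89
So 12^6 ≡ 89 (mod 233), giving x = 6.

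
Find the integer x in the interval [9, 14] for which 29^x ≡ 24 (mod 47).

10

Compute 29^9 mod 47 = 30, then multiply by 29 repeatedly:
  29^9=30  29^10=24
Found 24 at exponent 10.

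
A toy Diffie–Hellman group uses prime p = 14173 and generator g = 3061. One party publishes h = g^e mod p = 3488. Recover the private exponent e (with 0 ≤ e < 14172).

463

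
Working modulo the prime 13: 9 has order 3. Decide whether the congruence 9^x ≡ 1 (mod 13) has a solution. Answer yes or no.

yes

⟨9⟩ has order 3; its elements mod 13 are {1, 3, 9}.
1 is in this set.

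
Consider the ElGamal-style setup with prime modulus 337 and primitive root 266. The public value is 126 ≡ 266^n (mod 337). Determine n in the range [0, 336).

Baby-step giant-step with m = ceil(sqrt(336)) = 19.
Baby table (266^j mod 337 for j=0..18):
  0:1  1:266  2:323  3:320  4:196  5:238  6:289  7:38
  8:335  9:142  10:28  11:34  12:282  13:198  14:96  15:261
  16:4  17:53  18:281
Giant step factor: 266^(-19) ≡ 223 (mod 337).
Scan 126·223^i mod 337 for i = 0, 1, …:
  i=0: 126   i=1: 127   i=2: 13   i=3: 203
  i=4: 111   i=5: 152   i=6: 196
Match at i=6, j=4: n = 6·19 + 4 = 118.

118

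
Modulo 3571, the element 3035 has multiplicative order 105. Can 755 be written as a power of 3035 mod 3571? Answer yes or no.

755 ∈ ⟨3035⟩ iff 755^105 ≡ 1 (mod 3571), since |⟨3035⟩| = 105.
755^105 mod 3571 = 1876.
Since 1876 ≠ 1, 755 does not lie in the subgroup.

no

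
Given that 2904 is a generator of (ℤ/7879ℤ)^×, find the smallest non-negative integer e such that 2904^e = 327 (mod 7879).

Baby-step giant-step with m = ceil(sqrt(7878)) = 89.
Baby table (2904^j mod 7879 for j=0..88):
  0:1  1:2904  2:2686  3:7813  4:5311  5:3941  6:4356  7:4029
  8:7780  9:4027  10:1972  11:6534  12:2104  13:3791  14:2101  15:2958
  16:1922  17:3156  18:1747  19:7091  20:4437  21:2883  22:4734  23:6560
  24:6697  25:2716  26:385  27:7101  28:1961  29:6106  30:4074  31:4517
  32:6712  33:6881  34:1280  35:6111  36:2836  37:2189  38:6382  39:1920
  40:5227  41:4254  42:7223  43:1694  44:2880  45:3901  46:6381  47:6895
  48:2541  49:4320  50:1912  51:5632  52:6403  53:7751  54:6480  55:2868
  56:569  57:5665  58:7687  59:1841  60:4302  61:4793  62:4558  63:7591
  64:6701  65:6453  66:3250  67:6837  68:7447  69:6112  70:5740  71:4875
  72:6316  73:7231  74:1289  75:731  76:3373  77:1595  78:6907  79:5873
  80:5036  81:1120  82:6332  83:6421  84:4870  85:7554  86:1680  87:1619
  88:5692
Giant step factor: 2904^(-89) ≡ 6273 (mod 7879).
Scan 327·6273^i mod 7879 for i = 0, 1, …:
  i=0: 327   i=1: 2731   i=2: 2617   i=3: 4484
  i=4: 102   i=5: 1647   i=6: 2262   i=7: 7326
  i=8: 5670   i=9: 2104
Match at i=9, j=12: e = 9·89 + 12 = 813.

813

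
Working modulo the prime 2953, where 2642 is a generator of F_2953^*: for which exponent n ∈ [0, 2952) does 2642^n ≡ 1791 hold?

Baby-step giant-step with m = ceil(sqrt(2952)) = 55.
Baby table (2642^j mod 2953 for j=0..54):
  0:1  1:2642  2:2225  3:1980  4:1397  5:2577  6:1769  7:2052
  8:2629  9:362  10:2585  11:2234  12:2134  13:751  14:2679  15:2530
  16:1621  17:832  18:1112  19:2622  20:2539  21:1775  22:186  23:1214
  24:430  25:2108  26:2931  27:936  28:1251  29:735  30:1749  31:2366
  32:2424  33:2104  34:1222  35:895  36:2190  37:1053  38:300  39:1196
  40:122  41:447  42:2727  43:2367  44:2113  45:1376  46:249  47:2292
  48:1814  49:2822  50:2352  51:872  52:484  53:79  54:2008
Giant step factor: 2642^(-55) ≡ 2127 (mod 2953).
Scan 1791·2127^i mod 2953 for i = 0, 1, …:
  i=0: 1791   i=1: 87   i=2: 1963   i=3: 2712
  i=4: 1215   i=5: 430
Match at i=5, j=24: n = 5·55 + 24 = 299.

299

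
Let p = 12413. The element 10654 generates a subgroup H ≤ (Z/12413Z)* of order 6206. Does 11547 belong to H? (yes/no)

no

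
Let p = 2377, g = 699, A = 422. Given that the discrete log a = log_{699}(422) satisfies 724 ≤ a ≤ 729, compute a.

Compute 699^724 mod 2377 = 422, then multiply by 699 repeatedly:
  699^724=422
Found 422 at exponent 724.

724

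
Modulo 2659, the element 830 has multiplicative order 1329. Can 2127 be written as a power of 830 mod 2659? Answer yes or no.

2127 ∈ ⟨830⟩ iff 2127^1329 ≡ 1 (mod 2659), since |⟨830⟩| = 1329.
2127^1329 mod 2659 = 2658.
Since 2658 ≠ 1, 2127 does not lie in the subgroup.

no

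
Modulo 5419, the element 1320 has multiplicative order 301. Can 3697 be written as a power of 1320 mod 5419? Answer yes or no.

no

3697 ∈ ⟨1320⟩ iff 3697^301 ≡ 1 (mod 5419), since |⟨1320⟩| = 301.
3697^301 mod 5419 = 1448.
Since 1448 ≠ 1, 3697 does not lie in the subgroup.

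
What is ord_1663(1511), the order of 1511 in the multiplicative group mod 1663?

1662

The order of 1511 must divide p − 1 = 1662 = 2 · 3 · 277.
Divisors: 1, 2, 3, 6, 277, 554, 831, 1662.
Check each in increasing order: 1511^1 ≡ 1511;  1511^2 ≡ 1485;  1511^3 ≡ 448;  1511^6 ≡ 1144;  1511^277 ≡ 319;  1511^554 ≡ 318;  1511^831 ≡ 1662;  1511^1662 ≡ 1.
Smallest exponent giving 1 is 1662.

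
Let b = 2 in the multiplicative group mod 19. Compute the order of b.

The order of 2 must divide p − 1 = 18 = 2 · 3^2.
Divisors: 1, 2, 3, 6, 9, 18.
Check each in increasing order: 2^1 ≡ 2;  2^2 ≡ 4;  2^3 ≡ 8;  2^6 ≡ 7;  2^9 ≡ 18;  2^18 ≡ 1.
Smallest exponent giving 1 is 18.

18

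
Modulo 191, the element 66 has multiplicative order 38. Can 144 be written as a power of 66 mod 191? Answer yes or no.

no

144 ∈ ⟨66⟩ iff 144^38 ≡ 1 (mod 191), since |⟨66⟩| = 38.
144^38 mod 191 = 109.
Since 109 ≠ 1, 144 does not lie in the subgroup.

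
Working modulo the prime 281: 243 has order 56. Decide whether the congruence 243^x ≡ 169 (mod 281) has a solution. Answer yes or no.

169 ∈ ⟨243⟩ iff 169^56 ≡ 1 (mod 281), since |⟨243⟩| = 56.
169^56 mod 281 = 153.
Since 153 ≠ 1, 169 does not lie in the subgroup.

no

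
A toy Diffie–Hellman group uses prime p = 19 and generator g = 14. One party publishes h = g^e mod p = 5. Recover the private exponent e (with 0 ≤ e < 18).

10

Successive powers of 14 modulo 19:
  14^0=1  14^1=14  14^2=6  14^3=8  14^4=17  14^5=10
  14^6=7  14^7=3  14^8=4  14^9=18  14^10=5
So 14^10 ≡ 5 (mod 19), giving e = 10.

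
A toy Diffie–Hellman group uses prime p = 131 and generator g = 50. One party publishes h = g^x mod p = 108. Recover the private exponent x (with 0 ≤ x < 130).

96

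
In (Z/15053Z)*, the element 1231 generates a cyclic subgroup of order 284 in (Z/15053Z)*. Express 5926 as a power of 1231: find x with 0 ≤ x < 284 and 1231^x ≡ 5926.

Baby-step giant-step with m = ceil(sqrt(284)) = 17.
Baby table (1231^j mod 15053 for j=0..16):
  0:1  1:1231  2:10061  3:11525  4:7349  5:14819  6:13006  7:9047
  8:12690  9:11429  10:9597  11:12355  12:5475  13:11034  14:5048  15:12252
  16:14159
Giant step factor: 1231^(-17) ≡ 8437 (mod 15053).
Scan 5926·8437^i mod 15053 for i = 0, 1, …:
  i=0: 5926   i=1: 6649   i=2: 10135   i=3: 7955
  i=4: 10061
Match at i=4, j=2: x = 4·17 + 2 = 70.

70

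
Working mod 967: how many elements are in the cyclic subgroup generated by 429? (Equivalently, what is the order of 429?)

The order of 429 must divide p − 1 = 966 = 2 · 3 · 7 · 23.
Divisors: 1, 2, 3, 6, 7, 14, 21, 23, 42, 46, 69, 138, 161, 322, 483, 966.
Check each in increasing order: 429^1 ≡ 429;  429^2 ≡ 311;  429^3 ≡ 940;  429^6 ≡ 729;  429^7 ≡ 400;  429^14 ≡ 445;  429^21 ≡ 72;  429^23 ≡ 151;  429^42 ≡ 349;  429^46 ≡ 560;  429^69 ≡ 431;  429^138 ≡ 97;  429^161 ≡ 142;  429^322 ≡ 824;  429^483 ≡ 1.
Smallest exponent giving 1 is 483.

483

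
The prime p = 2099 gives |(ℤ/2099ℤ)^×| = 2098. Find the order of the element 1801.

2098

The order of 1801 must divide p − 1 = 2098 = 2 · 1049.
Divisors: 1, 2, 1049, 2098.
Check each in increasing order: 1801^1 ≡ 1801;  1801^2 ≡ 646;  1801^1049 ≡ 2098;  1801^2098 ≡ 1.
Smallest exponent giving 1 is 2098.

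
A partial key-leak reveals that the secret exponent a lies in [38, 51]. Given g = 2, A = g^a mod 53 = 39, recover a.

41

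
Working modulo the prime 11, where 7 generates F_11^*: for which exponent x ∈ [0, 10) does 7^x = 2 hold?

3

Successive powers of 7 modulo 11:
  7^0=1  7^1=7  7^2=5  7^3=2
So 7^3 ≡ 2 (mod 11), giving x = 3.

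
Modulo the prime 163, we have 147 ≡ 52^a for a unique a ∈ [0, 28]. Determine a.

Compute 52^0 mod 163 = 1, then multiply by 52 repeatedly:
  52^0=1  52^1=52  52^2=96  52^3=102  52^4=88
  52^5=12  52^6=135  52^7=11  52^8=83  52^9=78
  52^10=144  52^11=153  52^12=132  52^13=18  52^14=121
  52^15=98  52^16=43  52^17=117  52^18=53  52^19=148
  52^20=35  52^21=27  52^22=100  52^23=147
Found 147 at exponent 23.

23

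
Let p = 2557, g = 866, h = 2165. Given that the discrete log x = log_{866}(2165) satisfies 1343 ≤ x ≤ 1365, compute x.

1363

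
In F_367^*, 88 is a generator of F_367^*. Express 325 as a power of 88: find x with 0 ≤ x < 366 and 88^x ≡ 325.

220

Baby-step giant-step with m = ceil(sqrt(366)) = 20.
Baby table (88^j mod 367 for j=0..19):
  0:1  1:88  2:37  3:320  4:268  5:96  6:7  7:249
  8:259  9:38  10:41  11:305  12:49  13:275  14:345  15:266
  16:287  17:300  18:343  19:90
Giant step factor: 88^(-20) ≡ 112 (mod 367).
Scan 325·112^i mod 367 for i = 0, 1, …:
  i=0: 325   i=1: 67   i=2: 164   i=3: 18
  i=4: 181   i=5: 87   i=6: 202   i=7: 237
  i=8: 120   i=9: 228   i=10: 213   i=11: 1
Match at i=11, j=0: x = 11·20 + 0 = 220.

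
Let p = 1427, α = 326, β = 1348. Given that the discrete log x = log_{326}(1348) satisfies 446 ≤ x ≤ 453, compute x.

450

Compute 326^446 mod 1427 = 653, then multiply by 326 repeatedly:
  326^446=653  326^447=255  326^448=364  326^449=223  326^450=1348
Found 1348 at exponent 450.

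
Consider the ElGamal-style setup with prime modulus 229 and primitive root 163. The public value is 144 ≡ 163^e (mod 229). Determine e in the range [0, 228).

Baby-step giant-step with m = ceil(sqrt(228)) = 16.
Baby table (163^j mod 229 for j=0..15):
  0:1  1:163  2:5  3:128  4:25  5:182  6:125  7:223
  8:167  9:199  10:148  11:79  12:53  13:166  14:36  15:143
Giant step factor: 163^(-16) ≡ 14 (mod 229).
Scan 144·14^i mod 229 for i = 0, 1, …:
  i=0: 144   i=1: 184   i=2: 57   i=3: 111
  i=4: 180   i=5: 1
Match at i=5, j=0: e = 5·16 + 0 = 80.

80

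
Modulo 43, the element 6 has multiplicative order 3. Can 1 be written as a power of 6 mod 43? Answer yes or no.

yes

⟨6⟩ has order 3; its elements mod 43 are {1, 6, 36}.
1 is in this set.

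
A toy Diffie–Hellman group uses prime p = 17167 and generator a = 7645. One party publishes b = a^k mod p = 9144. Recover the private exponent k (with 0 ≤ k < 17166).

5845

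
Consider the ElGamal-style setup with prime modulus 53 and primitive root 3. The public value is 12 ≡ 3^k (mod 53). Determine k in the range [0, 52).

Baby-step giant-step with m = ceil(sqrt(52)) = 8.
Baby table (3^j mod 53 for j=0..7):
  0:1  1:3  2:9  3:27  4:28  5:31  6:40  7:14
Giant step factor: 3^(-8) ≡ 24 (mod 53).
Scan 12·24^i mod 53 for i = 0, 1, …:
  i=0: 12   i=1: 23   i=2: 22   i=3: 51
  i=4: 5   i=5: 14
Match at i=5, j=7: k = 5·8 + 7 = 47.

47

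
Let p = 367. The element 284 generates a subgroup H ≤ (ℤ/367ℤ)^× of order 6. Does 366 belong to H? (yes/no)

⟨284⟩ has order 6; its elements mod 367 are {1, 83, 84, 283, 284, 366}.
366 is in this set.

yes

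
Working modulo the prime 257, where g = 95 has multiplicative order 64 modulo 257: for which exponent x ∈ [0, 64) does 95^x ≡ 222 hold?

47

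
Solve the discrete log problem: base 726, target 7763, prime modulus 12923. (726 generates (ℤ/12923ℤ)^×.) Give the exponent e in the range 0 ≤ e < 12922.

Baby-step giant-step with m = ceil(sqrt(12922)) = 114.
Baby table (726^j mod 12923 for j=0..113):
  0:1  1:726  2:10156  3:7146  4:5873  5:12131  6:6543  7:7477
  8:642  9:864  10:6960  11:67  12:9873  13:8456  14:631  15:5801
  16:11551  17:11922  18:9885  19:4245  20:6196  21:1092  22:4489  23:2418
  24:10863  25:3508  26:977  27:11460  28:10471  29:3222  30:109  31:1596
  32:8549  33:3534  34:6930  35:4133  36:2422  37:844  38:5363  39:3715
  40:9106  41:7303  42:3548  43:4171  44:4164  45:12005  46:5528  47:7198
  48:4856  49:10400  50:3368  51:2721  52:11150  53:5102  54:8074  55:7605
  56:3109  57:8532  58:4115  59:2277  60:11881  61:5965  62:1385  63:10439
  64:5836  65:11115  66:5538  67:1535  68:3032  69:4322  70:10406  71:7724
  72:11965  73:2334  74:1571  75:3322  76:8094  77:9202  78:12384  79:9299
  80:5268  81:12283  82:588  83:429  84:1302  85:1873  86:2883  87:12455
  88:9153  89:2656  90:2729  91:4035  92:8812  93:627  94:2897  95:9696
  96:9184  97:12239  98:7413  99:5870  100:9953  101:1921  102:11885  103:8869
  104:3240  105:254  106:3482  107:7947  108:5864  109:5597  110:5600  111:7778
  112:12400  113:7992
Giant step factor: 726^(-114) ≡ 6434 (mod 12923).
Scan 7763·6434^i mod 12923 for i = 0, 1, …:
  i=0: 7763   i=1: 12670   i=2: 496   i=3: 12206
  i=4: 333   i=5: 10227   i=6: 9525   i=7: 2984
  i=8: 8401   i=9: 8048     …   i=67: 4182
  i=68: 1302
Match at i=68, j=84: e = 68·114 + 84 = 7836.

7836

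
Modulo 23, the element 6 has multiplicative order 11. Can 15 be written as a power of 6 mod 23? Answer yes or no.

⟨6⟩ has order 11; its elements mod 23 are {1, 2, 3, 4, 6, 8, 9, 12, 13, 16, 18}.
15 is not in this set.

no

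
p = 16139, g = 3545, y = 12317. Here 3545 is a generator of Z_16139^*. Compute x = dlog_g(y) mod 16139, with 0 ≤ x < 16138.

Baby-step giant-step with m = ceil(sqrt(16138)) = 128.
Baby table (3545^j mod 16139 for j=0..127):
  0:1  1:3545  2:10883  3:8025  4:11707  5:7946  6:6015  7:3556
  8:1461  9:14765  10:3148  11:7611  12:12726  13:5165  14:8299  15:14697
  16:4173  17:9961  18:15752  19:16039  20:558  21:9152  22:4450  23:7447
  24:12350  25:11782  26:15597  27:15290  28:8288  29:7980  30:13572  31:2381
  32:16087  33:9328  34:15088  35:2314  36:4518  37:6422  38:10000  39:8756
  40:4723  41:6892  42:13833  43:7703  44:16086  45:5783  46:4205  47:10428
  48:8950  49:14615  50:3985  51:5200  52:3262  53:8266  54:10685  55:92
  56:3360  57:618  58:12045  59:11870  60:4777  61:4654  62:4372  63:5300
  64:2704  65:15253  66:6235  67:8784  68:7149  69:4975  70:12587  71:12719
  72:12628  73:12813  74:6939  75:2919  76:2756  77:5925  78:7286  79:6470
  80:2631  81:14692  82:2587  83:3963  84:7905  85:5921  86:9245  87:11355
  88:2809  89:142  90:3081  91:12181  92:9820  93:77  94:14741  95:14902
  96:4643  97:13794  98:14699  99:11263  100:15588  101:15663  102:7175  103:311
  104:5043  105:11562  106:10369  107:9602  108:1939  109:14680  110:8464  111:2479
  112:8439  113:10688  114:10727  115:3731  116:8554  117:14888  118:3430  119:6683
  120:15322  121:8755  122:1178  123:12148  124:5808  125:12135  126:8140  127:15907
Giant step factor: 3545^(-128) ≡ 14075 (mod 16139).
Scan 12317·14075^i mod 16139 for i = 0, 1, …:
  i=0: 12317   i=1: 12776   i=2: 1462   i=3: 425
  i=4: 10445   i=5: 3224   i=6: 11071   i=7: 2280
  i=8: 6668   i=9: 3815     …   i=45: 13864
  i=46: 15290
Match at i=46, j=27: x = 46·128 + 27 = 5915.

5915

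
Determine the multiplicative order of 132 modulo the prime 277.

92

The order of 132 must divide p − 1 = 276 = 2^2 · 3 · 23.
Divisors: 1, 2, 3, 4, 6, 12, 23, 46, 69, 92, 138, 276.
Check each in increasing order: 132^1 ≡ 132;  132^2 ≡ 250;  132^3 ≡ 37;  132^4 ≡ 175;  132^6 ≡ 261;  132^12 ≡ 256;  132^23 ≡ 60;  132^46 ≡ 276;  132^69 ≡ 217;  132^92 ≡ 1.
Smallest exponent giving 1 is 92.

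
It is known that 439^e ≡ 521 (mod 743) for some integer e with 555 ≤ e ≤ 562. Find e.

555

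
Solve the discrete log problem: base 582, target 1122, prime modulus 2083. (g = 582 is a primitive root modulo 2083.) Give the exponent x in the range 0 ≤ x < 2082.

507

Baby-step giant-step with m = ceil(sqrt(2082)) = 46.
Baby table (582^j mod 2083 for j=0..45):
  0:1  1:582  2:1278  3:165  4:212  5:487  6:146  7:1652
  8:1201  9:1177  10:1790  11:280  12:486  13:1647  14:374  15:1036
  16:965  17:1303  18:134  19:917  20:446  21:1280  22:1329  23:685
  24:817  25:570  26:543  27:1493  28:315  29:26  30:551  31:1983
  32:124  33:1346  34:164  35:1713  36:1292  37:2064  38:1440  39:714
  40:1031  41:138  42:1162  43:1392  44:1940  45:94
Giant step factor: 582^(-46) ≡ 1905 (mod 2083).
Scan 1122·1905^i mod 2083 for i = 0, 1, …:
  i=0: 1122   i=1: 252   i=2: 970   i=3: 229
  i=4: 898   i=5: 547   i=6: 535   i=7: 588
  i=8: 1569   i=9: 1923   i=10: 1401   i=11: 582
Match at i=11, j=1: x = 11·46 + 1 = 507.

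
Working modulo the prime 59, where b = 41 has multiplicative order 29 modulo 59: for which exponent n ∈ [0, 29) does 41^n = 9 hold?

3

Successive powers of 41 modulo 59:
  41^0=1  41^1=41  41^2=29  41^3=9
So 41^3 ≡ 9 (mod 59), giving n = 3.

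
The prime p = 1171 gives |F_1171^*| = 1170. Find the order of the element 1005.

26

The order of 1005 must divide p − 1 = 1170 = 2 · 3^2 · 5 · 13.
Divisors: 1, 2, 3, 5, 6, 9, 10, 13, 15, 18, 26, 30, 39, 45, 65, 78, 90, 117, 130, 195, 234, 390, 585, 1170.
Check each in increasing order: 1005^1 ≡ 1005;  1005^2 ≡ 623;  1005^3 ≡ 801;  1005^5 ≡ 177;  1005^6 ≡ 1064;  1005^9 ≡ 947;  1005^10 ≡ 883;  1005^13 ≡ 1170;  1005^15 ≡ 548;  1005^18 ≡ 994;  1005^26 ≡ 1.
Smallest exponent giving 1 is 26.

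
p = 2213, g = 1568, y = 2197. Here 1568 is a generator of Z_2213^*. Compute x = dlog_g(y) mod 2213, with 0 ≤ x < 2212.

426

Baby-step giant-step with m = ceil(sqrt(2212)) = 48.
Baby table (1568^j mod 2213 for j=0..47):
  0:1  1:1568  2:2194  3:1190  4:361  5:1733  6:1993  7:268
  8:1967  9:1547  10:248  11:1589  12:1927  13:791  14:1008  15:462
  16:765  17:74  18:956  19:807  20:1753  21:158  22:2101  23:1424
  24:2128  25:1713  26:1615  27:648  28:297  29:966  30:996  31:1563
  32:993  33:1285  34:1050  35:2141  36:2180  37:1368  38:627  39:564
  40:1365  41:349  42:621  43:8  44:1479  45:2061  46:668  47:675
Giant step factor: 1568^(-48) ≡ 321 (mod 2213).
Scan 2197·321^i mod 2213 for i = 0, 1, …:
  i=0: 2197   i=1: 1503   i=2: 29   i=3: 457
  i=4: 639   i=5: 1523   i=6: 2023   i=7: 974
  i=8: 621
Match at i=8, j=42: x = 8·48 + 42 = 426.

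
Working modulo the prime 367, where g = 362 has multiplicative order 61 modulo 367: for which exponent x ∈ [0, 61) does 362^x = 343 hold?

44

Baby-step giant-step with m = ceil(sqrt(61)) = 8.
Baby table (362^j mod 367 for j=0..7):
  0:1  1:362  2:25  3:242  4:258  5:178  6:211  7:46
Giant step factor: 362^(-8) ≡ 292 (mod 367).
Scan 343·292^i mod 367 for i = 0, 1, …:
  i=0: 343   i=1: 332   i=2: 56   i=3: 204
  i=4: 114   i=5: 258
Match at i=5, j=4: x = 5·8 + 4 = 44.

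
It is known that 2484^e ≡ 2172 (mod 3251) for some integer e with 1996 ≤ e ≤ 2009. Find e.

Compute 2484^1996 mod 3251 = 222, then multiply by 2484 repeatedly:
  2484^1996=222  2484^1997=2029  2484^1998=986  2484^1999=1221  2484^2000=3032
  2484^2001=2172
Found 2172 at exponent 2001.

2001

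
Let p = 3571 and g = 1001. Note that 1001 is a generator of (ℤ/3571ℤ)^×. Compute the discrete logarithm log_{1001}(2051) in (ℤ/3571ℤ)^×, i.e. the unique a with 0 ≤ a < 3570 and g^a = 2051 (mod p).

1755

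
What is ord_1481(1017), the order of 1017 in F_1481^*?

1480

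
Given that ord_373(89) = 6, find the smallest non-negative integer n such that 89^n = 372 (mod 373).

3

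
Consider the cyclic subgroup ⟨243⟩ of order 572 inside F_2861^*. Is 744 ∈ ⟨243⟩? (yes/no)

744 ∈ ⟨243⟩ iff 744^572 ≡ 1 (mod 2861), since |⟨243⟩| = 572.
744^572 mod 2861 = 2765.
Since 2765 ≠ 1, 744 does not lie in the subgroup.

no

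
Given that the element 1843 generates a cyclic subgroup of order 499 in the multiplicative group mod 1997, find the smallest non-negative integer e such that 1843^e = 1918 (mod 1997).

Successive powers of 1843 modulo 1997:
  1843^0=1  1843^1=1843  1843^2=1749  1843^3=249  1843^4=1594  1843^5=155
  1843^6=94  1843^7=1500  1843^8=652  1843^9=1439  1843^10=61  1843^11=591
  1843^12=848  1843^13=1210  1843^14=1378  1843^15=1467  1843^16=1740  1843^17=1635
  1843^18=1829  1843^19=1908  1843^20=1724  1843^21=105  1843^22=1803  1843^23=1918
So 1843^23 ≡ 1918 (mod 1997), giving e = 23.

23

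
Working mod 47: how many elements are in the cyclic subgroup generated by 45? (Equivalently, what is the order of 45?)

46

The order of 45 must divide p − 1 = 46 = 2 · 23.
Divisors: 1, 2, 23, 46.
Check each in increasing order: 45^1 ≡ 45;  45^2 ≡ 4;  45^23 ≡ 46;  45^46 ≡ 1.
Smallest exponent giving 1 is 46.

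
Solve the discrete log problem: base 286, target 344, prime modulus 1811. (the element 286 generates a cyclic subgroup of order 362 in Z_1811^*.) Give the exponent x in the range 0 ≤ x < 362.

Baby-step giant-step with m = ceil(sqrt(362)) = 20.
Baby table (286^j mod 1811 for j=0..19):
  0:1  1:286  2:301  3:969  4:51  5:98  6:863  7:522
  8:790  9:1376  10:549  11:1268  12:448  13:1358  14:834  15:1283
  16:1116  17:440  18:881  19:237
Giant step factor: 286^(-20) ≡ 1131 (mod 1811).
Scan 344·1131^i mod 1811 for i = 0, 1, …:
  i=0: 344   i=1: 1510   i=2: 37   i=3: 194
  i=4: 283   i=5: 1337   i=6: 1773   i=7: 486
  i=8: 933   i=9: 1221   i=10: 969
Match at i=10, j=3: x = 10·20 + 3 = 203.

203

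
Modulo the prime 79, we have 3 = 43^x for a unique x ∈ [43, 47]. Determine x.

Compute 43^43 mod 79 = 3, then multiply by 43 repeatedly:
  43^43=3
Found 3 at exponent 43.

43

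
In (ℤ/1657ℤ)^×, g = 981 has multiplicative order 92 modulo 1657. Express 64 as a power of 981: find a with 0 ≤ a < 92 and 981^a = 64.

10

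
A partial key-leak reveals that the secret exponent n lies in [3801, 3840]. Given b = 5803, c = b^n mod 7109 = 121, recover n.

Compute 5803^3801 mod 7109 = 4028, then multiply by 5803 repeatedly:
  5803^3801=4028  5803^3802=92  5803^3803=701  5803^3804=1555  5803^3805=2344
  5803^3806=2715  5803^3807=1601  5803^3808=6249  5803^3809=7047  5803^3810=2773
  5803^3811=4052  5803^3812=4293  5803^3813=2343  5803^3814=4021  5803^3815=2125
  5803^3816=4369  5803^3817=2613  5803^3818=6851  5803^3819=2825  5803^3820=121
Found 121 at exponent 3820.

3820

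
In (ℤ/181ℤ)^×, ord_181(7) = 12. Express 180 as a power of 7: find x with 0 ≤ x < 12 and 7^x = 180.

Successive powers of 7 modulo 181:
  7^0=1  7^1=7  7^2=49  7^3=162  7^4=48  7^5=155
  7^6=180
So 7^6 ≡ 180 (mod 181), giving x = 6.

6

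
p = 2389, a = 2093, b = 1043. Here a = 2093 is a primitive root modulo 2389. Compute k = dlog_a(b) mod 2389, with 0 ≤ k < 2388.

614

Baby-step giant-step with m = ceil(sqrt(2388)) = 49.
Baby table (2093^j mod 2389 for j=0..48):
  0:1  1:2093  2:1612  3:648  4:1701  5:583  6:1829  7:919
  8:322  9:248  10:651  11:813  12:641  13:1384  14:1244  15:2071
  16:957  17:1019  18:1779  19:1385  20:948  21:1294  22:1605  23:331
  24:2362  25:825  26:1867  27:1616  28:1853  29:982  30:786  31:1466
  32:862  33:471  34:1535  35:1939  36:1805  37:856  38:2247  39:1419
  40:440  41:1155  42:2136  43:829  44:683  45:897  46:2056  47:619
  48:729
Giant step factor: 2093^(-49) ≡ 1355 (mod 2389).
Scan 1043·1355^i mod 2389 for i = 0, 1, …:
  i=0: 1043   i=1: 1366   i=2: 1844   i=3: 2115
  i=4: 1414   i=5: 2381   i=6: 1105   i=7: 1761
  i=8: 1933   i=9: 871   i=10: 39   i=11: 287
  i=12: 1867
Match at i=12, j=26: k = 12·49 + 26 = 614.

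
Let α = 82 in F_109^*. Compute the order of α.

The order of 82 must divide p − 1 = 108 = 2^2 · 3^3.
Divisors: 1, 2, 3, 4, 6, 9, 12, 18, 27, 36, 54, 108.
Check each in increasing order: 82^1 ≡ 82;  82^2 ≡ 75;  82^3 ≡ 46;  82^4 ≡ 66;  82^6 ≡ 45;  82^9 ≡ 108;  82^12 ≡ 63;  82^18 ≡ 1.
Smallest exponent giving 1 is 18.

18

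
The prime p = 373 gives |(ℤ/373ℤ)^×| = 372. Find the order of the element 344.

The order of 344 must divide p − 1 = 372 = 2^2 · 3 · 31.
Divisors: 1, 2, 3, 4, 6, 12, 31, 62, 93, 124, 186, 372.
Check each in increasing order: 344^1 ≡ 344;  344^2 ≡ 95;  344^3 ≡ 229;  344^4 ≡ 73;  344^6 ≡ 221;  344^12 ≡ 351;  344^31 ≡ 285;  344^62 ≡ 284;  344^93 ≡ 372;  344^124 ≡ 88;  344^186 ≡ 1.
Smallest exponent giving 1 is 186.

186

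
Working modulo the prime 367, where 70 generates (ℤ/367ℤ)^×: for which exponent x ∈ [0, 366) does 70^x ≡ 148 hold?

304

Baby-step giant-step with m = ceil(sqrt(366)) = 20.
Baby table (70^j mod 367 for j=0..19):
  0:1  1:70  2:129  3:222  4:126  5:12  6:106  7:80
  8:95  9:44  10:144  11:171  12:226  13:39  14:161  15:260
  16:217  17:143  18:101  19:97
Giant step factor: 70^(-20) ≡ 2 (mod 367).
Scan 148·2^i mod 367 for i = 0, 1, …:
  i=0: 148   i=1: 296   i=2: 225   i=3: 83
  i=4: 166   i=5: 332   i=6: 297   i=7: 227
  i=8: 87   i=9: 174     …   i=14: 63
  i=15: 126
Match at i=15, j=4: x = 15·20 + 4 = 304.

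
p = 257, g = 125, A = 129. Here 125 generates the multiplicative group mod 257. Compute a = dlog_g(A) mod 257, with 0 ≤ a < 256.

144

Baby-step giant-step with m = ceil(sqrt(256)) = 16.
Baby table (125^j mod 257 for j=0..15):
  0:1  1:125  2:205  3:182  4:134  5:45  6:228  7:230
  8:223  9:119  10:226  11:237  12:70  13:12  14:215  15:147
Giant step factor: 125^(-16) ≡ 255 (mod 257).
Scan 129·255^i mod 257 for i = 0, 1, …:
  i=0: 129   i=1: 256   i=2: 2   i=3: 253
  i=4: 8   i=5: 241   i=6: 32   i=7: 193
  i=8: 128   i=9: 1
Match at i=9, j=0: a = 9·16 + 0 = 144.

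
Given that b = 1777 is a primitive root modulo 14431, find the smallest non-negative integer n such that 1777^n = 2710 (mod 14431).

10995

Baby-step giant-step with m = ceil(sqrt(14430)) = 121.
Baby table (1777^j mod 14431 for j=0..120):
  0:1  1:1777  2:11771  3:6548  4:4410  5:537  6:1803  7:249
  8:9543  9:1486  10:14180  11:1334  12:3834  13:1586  14:4277  15:9523
  16:9239  17:9656  18:253  19:2220  20:5277  21:11510  22:4543  23:5982
  24:8798  25:5273  26:4402  27:752  28:8652  29:5589  30:3125  31:11621
  32:14187  33:13773  34:14076  35:4129  36:6285  37:13282  38:7429  39:11399
  40:9330  41:12622  42:3520  43:6417  44:2519  45:2653  46:9875  47:14210
  48:11351  49:10620  50:10423  51:6698  52:11202  53:5605  54:2695  55:12354
  56:3507  57:12178  58:8237  59:4115  60:10269  61:7229  62:2343  63:7383
  64:1812  65:1811  66:34  67:2694  68:10577  69:6167  70:5630  71:3827
  72:3578  73:8466  74:6980  75:7231  76:5897  77:2063  78:477  79:10631
  80:1108  81:6300  82:11075  83:10822  84:8602  85:3325  86:6246  87:1703
  88:10152  89:1354  90:10512  91:6110  92:5358  93:11137  94:5548  95:2423
  96:5233  97:5477  98:6135  99:6490  100:2361  101:10507  102:11656  103:4227
  104:7259  105:12360  106:14169  107:10649  108:4232  109:1713  110:13491  111:3616
  112:3837  113:6917  114:10728  115:305  116:8038  117:11267  118:5662  119:2967
  120:5044
Giant step factor: 1777^(-121) ≡ 11511 (mod 14431).
Scan 2710·11511^i mod 14431 for i = 0, 1, …:
  i=0: 2710   i=1: 9419   i=2: 2006   i=3: 1466
  i=4: 5287   i=5: 3130   i=6: 9654   i=7: 8494
  i=8: 4409   i=9: 12603     …   i=89: 6124
  i=90: 12360
Match at i=90, j=105: n = 90·121 + 105 = 10995.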